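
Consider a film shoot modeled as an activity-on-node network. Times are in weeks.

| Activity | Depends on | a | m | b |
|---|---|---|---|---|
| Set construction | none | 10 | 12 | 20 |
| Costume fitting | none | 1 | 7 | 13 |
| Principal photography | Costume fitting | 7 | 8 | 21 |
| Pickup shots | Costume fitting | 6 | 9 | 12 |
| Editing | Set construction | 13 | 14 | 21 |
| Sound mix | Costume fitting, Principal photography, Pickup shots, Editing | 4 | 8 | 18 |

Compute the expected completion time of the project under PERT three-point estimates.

37 weeks

te_Set construction = (10 + 4·12 + 20)/6 = 78/6 = 13
te_Costume fitting = (1 + 4·7 + 13)/6 = 42/6 = 7
te_Principal photography = (7 + 4·8 + 21)/6 = 60/6 = 10
te_Pickup shots = (6 + 4·9 + 12)/6 = 54/6 = 9
te_Editing = (13 + 4·14 + 21)/6 = 90/6 = 15
te_Sound mix = (4 + 4·8 + 18)/6 = 54/6 = 9

Forward pass:
ES_Set construction = 0; EF_Set construction = 13
ES_Costume fitting = 0; EF_Costume fitting = 7
ES_Principal photography = 7; EF_Principal photography = 7+10 = 17
ES_Pickup shots = 7; EF_Pickup shots = 7+9 = 16
ES_Editing = 13; EF_Editing = 13+15 = 28
ES_Sound mix = max(EF_Costume fitting=7, EF_Principal photography=17, EF_Pickup shots=16, EF_Editing=28) = 28; EF_Sound mix = 28+9 = 37
Expected project duration μ = 37 weeks. Critical path: Set construction → Editing → Sound mix.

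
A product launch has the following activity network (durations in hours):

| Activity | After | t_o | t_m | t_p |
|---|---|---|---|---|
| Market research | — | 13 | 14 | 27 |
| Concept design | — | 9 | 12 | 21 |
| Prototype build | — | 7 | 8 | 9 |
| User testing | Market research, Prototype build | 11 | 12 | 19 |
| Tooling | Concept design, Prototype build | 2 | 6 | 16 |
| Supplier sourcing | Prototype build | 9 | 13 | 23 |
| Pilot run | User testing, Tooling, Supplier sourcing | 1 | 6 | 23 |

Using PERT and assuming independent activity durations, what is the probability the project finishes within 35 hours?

0.330

te_Market research = (13 + 4·14 + 27)/6 = 96/6 = 16; σ²_Market research = ((27−13)/6)² = 5.444
te_Concept design = (9 + 4·12 + 21)/6 = 78/6 = 13; σ²_Concept design = ((21−9)/6)² = 4.000
te_Prototype build = (7 + 4·8 + 9)/6 = 48/6 = 8; σ²_Prototype build = ((9−7)/6)² = 0.111
te_User testing = (11 + 4·12 + 19)/6 = 78/6 = 13; σ²_User testing = ((19−11)/6)² = 1.778
te_Tooling = (2 + 4·6 + 16)/6 = 42/6 = 7; σ²_Tooling = ((16−2)/6)² = 5.444
te_Supplier sourcing = (9 + 4·13 + 23)/6 = 84/6 = 14; σ²_Supplier sourcing = ((23−9)/6)² = 5.444
te_Pilot run = (1 + 4·6 + 23)/6 = 48/6 = 8; σ²_Pilot run = ((23−1)/6)² = 13.444

Forward pass:
ES_Market research = 0; EF_Market research = 16
ES_Concept design = 0; EF_Concept design = 13
ES_Prototype build = 0; EF_Prototype build = 8
ES_User testing = max(EF_Market research=16, EF_Prototype build=8) = 16; EF_User testing = 16+13 = 29
ES_Tooling = max(EF_Concept design=13, EF_Prototype build=8) = 13; EF_Tooling = 13+7 = 20
ES_Supplier sourcing = 8; EF_Supplier sourcing = 8+14 = 22
ES_Pilot run = max(EF_User testing=29, EF_Tooling=20, EF_Supplier sourcing=22) = 29; EF_Pilot run = 29+8 = 37
Expected project duration μ = 37 hours. Critical path: Market research → User testing → Pilot run.

Variance along critical path = 5.444 + 1.778 + 13.444 = 20.667; σ = √20.667 = 4.546 hours.
Z = (35 − 37) / 4.546 = -0.440
P(T ≤ 35) = Φ(-0.440) ≈ 0.330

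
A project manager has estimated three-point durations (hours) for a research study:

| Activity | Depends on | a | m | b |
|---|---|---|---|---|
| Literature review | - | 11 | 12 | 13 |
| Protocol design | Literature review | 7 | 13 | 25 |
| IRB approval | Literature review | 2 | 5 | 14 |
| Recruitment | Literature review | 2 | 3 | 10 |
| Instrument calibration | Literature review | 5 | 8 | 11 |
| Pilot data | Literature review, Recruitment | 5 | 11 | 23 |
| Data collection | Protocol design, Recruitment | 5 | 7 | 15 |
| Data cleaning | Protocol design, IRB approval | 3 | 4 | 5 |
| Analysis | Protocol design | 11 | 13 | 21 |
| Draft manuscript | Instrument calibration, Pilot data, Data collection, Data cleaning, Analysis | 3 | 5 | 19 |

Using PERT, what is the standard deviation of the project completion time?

4.36 hours

te_Literature review = (11 + 4·12 + 13)/6 = 72/6 = 12; σ²_Literature review = ((13−11)/6)² = 0.111
te_Protocol design = (7 + 4·13 + 25)/6 = 84/6 = 14; σ²_Protocol design = ((25−7)/6)² = 9.000
te_IRB approval = (2 + 4·5 + 14)/6 = 36/6 = 6; σ²_IRB approval = ((14−2)/6)² = 4.000
te_Recruitment = (2 + 4·3 + 10)/6 = 24/6 = 4; σ²_Recruitment = ((10−2)/6)² = 1.778
te_Instrument calibration = (5 + 4·8 + 11)/6 = 48/6 = 8; σ²_Instrument calibration = ((11−5)/6)² = 1.000
te_Pilot data = (5 + 4·11 + 23)/6 = 72/6 = 12; σ²_Pilot data = ((23−5)/6)² = 9.000
te_Data collection = (5 + 4·7 + 15)/6 = 48/6 = 8; σ²_Data collection = ((15−5)/6)² = 2.778
te_Data cleaning = (3 + 4·4 + 5)/6 = 24/6 = 4; σ²_Data cleaning = ((5−3)/6)² = 0.111
te_Analysis = (11 + 4·13 + 21)/6 = 84/6 = 14; σ²_Analysis = ((21−11)/6)² = 2.778
te_Draft manuscript = (3 + 4·5 + 19)/6 = 42/6 = 7; σ²_Draft manuscript = ((19−3)/6)² = 7.111

Forward pass:
ES_Literature review = 0; EF_Literature review = 12
ES_Protocol design = 12; EF_Protocol design = 12+14 = 26
ES_IRB approval = 12; EF_IRB approval = 12+6 = 18
ES_Recruitment = 12; EF_Recruitment = 12+4 = 16
ES_Instrument calibration = 12; EF_Instrument calibration = 12+8 = 20
ES_Pilot data = max(EF_Literature review=12, EF_Recruitment=16) = 16; EF_Pilot data = 16+12 = 28
ES_Data collection = max(EF_Protocol design=26, EF_Recruitment=16) = 26; EF_Data collection = 26+8 = 34
ES_Data cleaning = max(EF_Protocol design=26, EF_IRB approval=18) = 26; EF_Data cleaning = 26+4 = 30
ES_Analysis = 26; EF_Analysis = 26+14 = 40
ES_Draft manuscript = max(EF_Instrument calibration=20, EF_Pilot data=28, EF_Data collection=34, EF_Data cleaning=30, EF_Analysis=40) = 40; EF_Draft manuscript = 40+7 = 47
Expected project duration μ = 47 hours. Critical path: Literature review → Protocol design → Analysis → Draft manuscript.

Variance along critical path = 0.111 + 9.000 + 2.778 + 7.111 = 19.000
σ = √19.000 = 4.359 hours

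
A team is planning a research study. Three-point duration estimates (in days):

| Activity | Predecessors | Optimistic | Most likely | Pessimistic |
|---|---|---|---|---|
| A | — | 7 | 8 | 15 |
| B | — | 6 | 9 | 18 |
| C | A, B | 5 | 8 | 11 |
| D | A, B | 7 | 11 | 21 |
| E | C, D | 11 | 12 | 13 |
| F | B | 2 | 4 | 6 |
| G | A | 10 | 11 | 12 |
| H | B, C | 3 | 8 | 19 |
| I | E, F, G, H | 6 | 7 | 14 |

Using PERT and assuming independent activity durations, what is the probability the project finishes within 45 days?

te_A = (7 + 4·8 + 15)/6 = 54/6 = 9; σ²_A = ((15−7)/6)² = 1.778
te_B = (6 + 4·9 + 18)/6 = 60/6 = 10; σ²_B = ((18−6)/6)² = 4.000
te_C = (5 + 4·8 + 11)/6 = 48/6 = 8; σ²_C = ((11−5)/6)² = 1.000
te_D = (7 + 4·11 + 21)/6 = 72/6 = 12; σ²_D = ((21−7)/6)² = 5.444
te_E = (11 + 4·12 + 13)/6 = 72/6 = 12; σ²_E = ((13−11)/6)² = 0.111
te_F = (2 + 4·4 + 6)/6 = 24/6 = 4; σ²_F = ((6−2)/6)² = 0.444
te_G = (10 + 4·11 + 12)/6 = 66/6 = 11; σ²_G = ((12−10)/6)² = 0.111
te_H = (3 + 4·8 + 19)/6 = 54/6 = 9; σ²_H = ((19−3)/6)² = 7.111
te_I = (6 + 4·7 + 14)/6 = 48/6 = 8; σ²_I = ((14−6)/6)² = 1.778

Forward pass:
ES_A = 0; EF_A = 9
ES_B = 0; EF_B = 10
ES_C = max(EF_A=9, EF_B=10) = 10; EF_C = 10+8 = 18
ES_D = max(EF_A=9, EF_B=10) = 10; EF_D = 10+12 = 22
ES_E = max(EF_C=18, EF_D=22) = 22; EF_E = 22+12 = 34
ES_F = 10; EF_F = 10+4 = 14
ES_G = 9; EF_G = 9+11 = 20
ES_H = max(EF_B=10, EF_C=18) = 18; EF_H = 18+9 = 27
ES_I = max(EF_E=34, EF_F=14, EF_G=20, EF_H=27) = 34; EF_I = 34+8 = 42
Expected project duration μ = 42 days. Critical path: B → D → E → I.

Variance along critical path = 4.000 + 5.444 + 0.111 + 1.778 = 11.333; σ = √11.333 = 3.367 days.
Z = (45 − 42) / 3.367 = 0.891
P(T ≤ 45) = Φ(0.891) ≈ 0.814

0.814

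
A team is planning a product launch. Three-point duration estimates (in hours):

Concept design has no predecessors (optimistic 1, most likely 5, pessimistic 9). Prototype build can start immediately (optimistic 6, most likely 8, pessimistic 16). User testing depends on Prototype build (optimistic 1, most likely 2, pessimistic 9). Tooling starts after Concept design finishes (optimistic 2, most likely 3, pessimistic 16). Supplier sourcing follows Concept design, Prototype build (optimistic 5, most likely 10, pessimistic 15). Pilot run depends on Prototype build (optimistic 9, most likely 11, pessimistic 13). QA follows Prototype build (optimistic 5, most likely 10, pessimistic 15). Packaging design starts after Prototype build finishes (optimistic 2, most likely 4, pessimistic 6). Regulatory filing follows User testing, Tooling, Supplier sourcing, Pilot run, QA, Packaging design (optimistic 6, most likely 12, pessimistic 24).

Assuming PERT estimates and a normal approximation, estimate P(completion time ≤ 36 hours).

te_Concept design = (1 + 4·5 + 9)/6 = 30/6 = 5; σ²_Concept design = ((9−1)/6)² = 1.778
te_Prototype build = (6 + 4·8 + 16)/6 = 54/6 = 9; σ²_Prototype build = ((16−6)/6)² = 2.778
te_User testing = (1 + 4·2 + 9)/6 = 18/6 = 3; σ²_User testing = ((9−1)/6)² = 1.778
te_Tooling = (2 + 4·3 + 16)/6 = 30/6 = 5; σ²_Tooling = ((16−2)/6)² = 5.444
te_Supplier sourcing = (5 + 4·10 + 15)/6 = 60/6 = 10; σ²_Supplier sourcing = ((15−5)/6)² = 2.778
te_Pilot run = (9 + 4·11 + 13)/6 = 66/6 = 11; σ²_Pilot run = ((13−9)/6)² = 0.444
te_QA = (5 + 4·10 + 15)/6 = 60/6 = 10; σ²_QA = ((15−5)/6)² = 2.778
te_Packaging design = (2 + 4·4 + 6)/6 = 24/6 = 4; σ²_Packaging design = ((6−2)/6)² = 0.444
te_Regulatory filing = (6 + 4·12 + 24)/6 = 78/6 = 13; σ²_Regulatory filing = ((24−6)/6)² = 9.000

Forward pass:
ES_Concept design = 0; EF_Concept design = 5
ES_Prototype build = 0; EF_Prototype build = 9
ES_User testing = 9; EF_User testing = 9+3 = 12
ES_Tooling = 5; EF_Tooling = 5+5 = 10
ES_Supplier sourcing = max(EF_Concept design=5, EF_Prototype build=9) = 9; EF_Supplier sourcing = 9+10 = 19
ES_Pilot run = 9; EF_Pilot run = 9+11 = 20
ES_QA = 9; EF_QA = 9+10 = 19
ES_Packaging design = 9; EF_Packaging design = 9+4 = 13
ES_Regulatory filing = max(EF_User testing=12, EF_Tooling=10, EF_Supplier sourcing=19, EF_Pilot run=20, EF_QA=19, EF_Packaging design=13) = 20; EF_Regulatory filing = 20+13 = 33
Expected project duration μ = 33 hours. Critical path: Prototype build → Pilot run → Regulatory filing.

Variance along critical path = 2.778 + 0.444 + 9.000 = 12.222; σ = √12.222 = 3.496 hours.
Z = (36 − 33) / 3.496 = 0.858
P(T ≤ 36) = Φ(0.858) ≈ 0.805

0.805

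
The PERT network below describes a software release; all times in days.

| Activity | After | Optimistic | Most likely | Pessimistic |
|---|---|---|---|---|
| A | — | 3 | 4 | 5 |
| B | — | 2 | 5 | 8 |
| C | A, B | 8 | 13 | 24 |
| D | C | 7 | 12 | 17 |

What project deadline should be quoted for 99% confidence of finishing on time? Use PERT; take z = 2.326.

te_A = (3 + 4·4 + 5)/6 = 24/6 = 4; σ²_A = ((5−3)/6)² = 0.111
te_B = (2 + 4·5 + 8)/6 = 30/6 = 5; σ²_B = ((8−2)/6)² = 1.000
te_C = (8 + 4·13 + 24)/6 = 84/6 = 14; σ²_C = ((24−8)/6)² = 7.111
te_D = (7 + 4·12 + 17)/6 = 72/6 = 12; σ²_D = ((17−7)/6)² = 2.778

Forward pass:
ES_A = 0; EF_A = 4
ES_B = 0; EF_B = 5
ES_C = max(EF_A=4, EF_B=5) = 5; EF_C = 5+14 = 19
ES_D = 19; EF_D = 19+12 = 31
Expected project duration μ = 31 days. Critical path: B → C → D.

Variance along critical path = 1.000 + 7.111 + 2.778 = 10.889; σ = 3.300 days.
D = μ + z·σ = 31 + 2.326·3.300 = 38.7 days

38.7 days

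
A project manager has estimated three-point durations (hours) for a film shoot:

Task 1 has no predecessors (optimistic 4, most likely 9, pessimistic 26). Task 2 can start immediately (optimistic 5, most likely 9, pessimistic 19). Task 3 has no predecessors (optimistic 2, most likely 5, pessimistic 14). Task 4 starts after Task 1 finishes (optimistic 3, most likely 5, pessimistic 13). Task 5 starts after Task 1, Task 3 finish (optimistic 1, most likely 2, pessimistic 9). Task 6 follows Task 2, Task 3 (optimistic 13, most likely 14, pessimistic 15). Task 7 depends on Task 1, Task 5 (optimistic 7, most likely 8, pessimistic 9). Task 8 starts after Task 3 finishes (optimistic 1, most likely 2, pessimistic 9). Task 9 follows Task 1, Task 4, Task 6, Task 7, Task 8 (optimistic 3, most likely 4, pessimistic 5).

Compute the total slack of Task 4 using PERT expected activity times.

7 hours

te_Task 1 = (4 + 4·9 + 26)/6 = 66/6 = 11
te_Task 2 = (5 + 4·9 + 19)/6 = 60/6 = 10
te_Task 3 = (2 + 4·5 + 14)/6 = 36/6 = 6
te_Task 4 = (3 + 4·5 + 13)/6 = 36/6 = 6
te_Task 5 = (1 + 4·2 + 9)/6 = 18/6 = 3
te_Task 6 = (13 + 4·14 + 15)/6 = 84/6 = 14
te_Task 7 = (7 + 4·8 + 9)/6 = 48/6 = 8
te_Task 8 = (1 + 4·2 + 9)/6 = 18/6 = 3
te_Task 9 = (3 + 4·4 + 5)/6 = 24/6 = 4

Forward pass:
ES_Task 1 = 0; EF_Task 1 = 11
ES_Task 2 = 0; EF_Task 2 = 10
ES_Task 3 = 0; EF_Task 3 = 6
ES_Task 4 = 11; EF_Task 4 = 11+6 = 17
ES_Task 5 = max(EF_Task 1=11, EF_Task 3=6) = 11; EF_Task 5 = 11+3 = 14
ES_Task 6 = max(EF_Task 2=10, EF_Task 3=6) = 10; EF_Task 6 = 10+14 = 24
ES_Task 7 = max(EF_Task 1=11, EF_Task 5=14) = 14; EF_Task 7 = 14+8 = 22
ES_Task 8 = 6; EF_Task 8 = 6+3 = 9
ES_Task 9 = max(EF_Task 1=11, EF_Task 4=17, EF_Task 6=24, EF_Task 7=22, EF_Task 8=9) = 24; EF_Task 9 = 24+4 = 28
Expected project duration μ = 28 hours. Critical path: Task 2 → Task 6 → Task 9.

Backward pass:
LF_Task 9 = 28; LS_Task 9 = 28−4 = 24
LF_Task 8 = LS_Task 9 = 24; LS_Task 8 = 24−3 = 21
LF_Task 7 = LS_Task 9 = 24; LS_Task 7 = 24−8 = 16
LF_Task 6 = LS_Task 9 = 24; LS_Task 6 = 24−14 = 10
LF_Task 5 = LS_Task 7 = 16; LS_Task 5 = 16−3 = 13
LF_Task 4 = LS_Task 9 = 24; LS_Task 4 = 24−6 = 18
LF_Task 3 = min(LS_Task 5=13, LS_Task 6=10, LS_Task 8=21) = 10; LS_Task 3 = 10−6 = 4
LF_Task 2 = LS_Task 6 = 10; LS_Task 2 = 10−10 = 0
LF_Task 1 = min(LS_Task 4=18, LS_Task 5=13, LS_Task 7=16, LS_Task 9=24) = 13; LS_Task 1 = 13−11 = 2
Slack_Task 4 = LS_Task 4 − ES_Task 4 = 18 − 11 = 7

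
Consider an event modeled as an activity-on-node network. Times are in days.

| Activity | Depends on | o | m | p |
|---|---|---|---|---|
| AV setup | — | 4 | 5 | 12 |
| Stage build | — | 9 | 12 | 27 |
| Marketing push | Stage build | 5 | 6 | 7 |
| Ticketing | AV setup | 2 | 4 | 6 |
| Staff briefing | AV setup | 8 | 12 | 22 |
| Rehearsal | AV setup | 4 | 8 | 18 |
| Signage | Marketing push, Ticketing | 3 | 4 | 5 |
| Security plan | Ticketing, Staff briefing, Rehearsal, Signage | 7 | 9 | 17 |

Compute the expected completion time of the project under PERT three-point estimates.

34 days

te_AV setup = (4 + 4·5 + 12)/6 = 36/6 = 6
te_Stage build = (9 + 4·12 + 27)/6 = 84/6 = 14
te_Marketing push = (5 + 4·6 + 7)/6 = 36/6 = 6
te_Ticketing = (2 + 4·4 + 6)/6 = 24/6 = 4
te_Staff briefing = (8 + 4·12 + 22)/6 = 78/6 = 13
te_Rehearsal = (4 + 4·8 + 18)/6 = 54/6 = 9
te_Signage = (3 + 4·4 + 5)/6 = 24/6 = 4
te_Security plan = (7 + 4·9 + 17)/6 = 60/6 = 10

Forward pass:
ES_AV setup = 0; EF_AV setup = 6
ES_Stage build = 0; EF_Stage build = 14
ES_Marketing push = 14; EF_Marketing push = 14+6 = 20
ES_Ticketing = 6; EF_Ticketing = 6+4 = 10
ES_Staff briefing = 6; EF_Staff briefing = 6+13 = 19
ES_Rehearsal = 6; EF_Rehearsal = 6+9 = 15
ES_Signage = max(EF_Marketing push=20, EF_Ticketing=10) = 20; EF_Signage = 20+4 = 24
ES_Security plan = max(EF_Ticketing=10, EF_Staff briefing=19, EF_Rehearsal=15, EF_Signage=24) = 24; EF_Security plan = 24+10 = 34
Expected project duration μ = 34 days. Critical path: Stage build → Marketing push → Signage → Security plan.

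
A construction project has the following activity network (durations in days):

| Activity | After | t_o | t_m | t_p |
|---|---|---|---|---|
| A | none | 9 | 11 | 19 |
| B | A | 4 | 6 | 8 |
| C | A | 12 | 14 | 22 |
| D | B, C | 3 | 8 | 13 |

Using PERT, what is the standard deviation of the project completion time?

te_A = (9 + 4·11 + 19)/6 = 72/6 = 12; σ²_A = ((19−9)/6)² = 2.778
te_B = (4 + 4·6 + 8)/6 = 36/6 = 6; σ²_B = ((8−4)/6)² = 0.444
te_C = (12 + 4·14 + 22)/6 = 90/6 = 15; σ²_C = ((22−12)/6)² = 2.778
te_D = (3 + 4·8 + 13)/6 = 48/6 = 8; σ²_D = ((13−3)/6)² = 2.778

Forward pass:
ES_A = 0; EF_A = 12
ES_B = 12; EF_B = 12+6 = 18
ES_C = 12; EF_C = 12+15 = 27
ES_D = max(EF_B=18, EF_C=27) = 27; EF_D = 27+8 = 35
Expected project duration μ = 35 days. Critical path: A → C → D.

Variance along critical path = 2.778 + 2.778 + 2.778 = 8.333
σ = √8.333 = 2.887 days

2.89 days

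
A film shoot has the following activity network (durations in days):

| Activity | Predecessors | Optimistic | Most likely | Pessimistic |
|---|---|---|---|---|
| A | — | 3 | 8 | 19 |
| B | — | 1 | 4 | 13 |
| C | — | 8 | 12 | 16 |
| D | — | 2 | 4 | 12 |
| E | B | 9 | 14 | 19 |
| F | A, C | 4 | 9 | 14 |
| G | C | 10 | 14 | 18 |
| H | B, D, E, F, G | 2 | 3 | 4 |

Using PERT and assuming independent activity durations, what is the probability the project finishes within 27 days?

0.148

te_A = (3 + 4·8 + 19)/6 = 54/6 = 9; σ²_A = ((19−3)/6)² = 7.111
te_B = (1 + 4·4 + 13)/6 = 30/6 = 5; σ²_B = ((13−1)/6)² = 4.000
te_C = (8 + 4·12 + 16)/6 = 72/6 = 12; σ²_C = ((16−8)/6)² = 1.778
te_D = (2 + 4·4 + 12)/6 = 30/6 = 5; σ²_D = ((12−2)/6)² = 2.778
te_E = (9 + 4·14 + 19)/6 = 84/6 = 14; σ²_E = ((19−9)/6)² = 2.778
te_F = (4 + 4·9 + 14)/6 = 54/6 = 9; σ²_F = ((14−4)/6)² = 2.778
te_G = (10 + 4·14 + 18)/6 = 84/6 = 14; σ²_G = ((18−10)/6)² = 1.778
te_H = (2 + 4·3 + 4)/6 = 18/6 = 3; σ²_H = ((4−2)/6)² = 0.111

Forward pass:
ES_A = 0; EF_A = 9
ES_B = 0; EF_B = 5
ES_C = 0; EF_C = 12
ES_D = 0; EF_D = 5
ES_E = 5; EF_E = 5+14 = 19
ES_F = max(EF_A=9, EF_C=12) = 12; EF_F = 12+9 = 21
ES_G = 12; EF_G = 12+14 = 26
ES_H = max(EF_B=5, EF_D=5, EF_E=19, EF_F=21, EF_G=26) = 26; EF_H = 26+3 = 29
Expected project duration μ = 29 days. Critical path: C → G → H.

Variance along critical path = 1.778 + 1.778 + 0.111 = 3.667; σ = √3.667 = 1.915 days.
Z = (27 − 29) / 1.915 = -1.044
P(T ≤ 27) = Φ(-1.044) ≈ 0.148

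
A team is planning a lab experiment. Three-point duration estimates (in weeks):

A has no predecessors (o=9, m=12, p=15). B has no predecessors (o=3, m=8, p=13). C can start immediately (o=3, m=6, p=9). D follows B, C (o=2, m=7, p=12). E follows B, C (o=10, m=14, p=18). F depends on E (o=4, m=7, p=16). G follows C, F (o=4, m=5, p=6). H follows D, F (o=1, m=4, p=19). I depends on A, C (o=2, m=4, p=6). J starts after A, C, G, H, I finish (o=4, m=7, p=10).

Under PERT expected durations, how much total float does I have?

te_A = (9 + 4·12 + 15)/6 = 72/6 = 12
te_B = (3 + 4·8 + 13)/6 = 48/6 = 8
te_C = (3 + 4·6 + 9)/6 = 36/6 = 6
te_D = (2 + 4·7 + 12)/6 = 42/6 = 7
te_E = (10 + 4·14 + 18)/6 = 84/6 = 14
te_F = (4 + 4·7 + 16)/6 = 48/6 = 8
te_G = (4 + 4·5 + 6)/6 = 30/6 = 5
te_H = (1 + 4·4 + 19)/6 = 36/6 = 6
te_I = (2 + 4·4 + 6)/6 = 24/6 = 4
te_J = (4 + 4·7 + 10)/6 = 42/6 = 7

Forward pass:
ES_A = 0; EF_A = 12
ES_B = 0; EF_B = 8
ES_C = 0; EF_C = 6
ES_D = max(EF_B=8, EF_C=6) = 8; EF_D = 8+7 = 15
ES_E = max(EF_B=8, EF_C=6) = 8; EF_E = 8+14 = 22
ES_F = 22; EF_F = 22+8 = 30
ES_G = max(EF_C=6, EF_F=30) = 30; EF_G = 30+5 = 35
ES_H = max(EF_D=15, EF_F=30) = 30; EF_H = 30+6 = 36
ES_I = max(EF_A=12, EF_C=6) = 12; EF_I = 12+4 = 16
ES_J = max(EF_A=12, EF_C=6, EF_G=35, EF_H=36, EF_I=16) = 36; EF_J = 36+7 = 43
Expected project duration μ = 43 weeks. Critical path: B → E → F → H → J.

Backward pass:
LF_J = 43; LS_J = 43−7 = 36
LF_I = LS_J = 36; LS_I = 36−4 = 32
LF_H = LS_J = 36; LS_H = 36−6 = 30
LF_G = LS_J = 36; LS_G = 36−5 = 31
LF_F = min(LS_G=31, LS_H=30) = 30; LS_F = 30−8 = 22
LF_E = LS_F = 22; LS_E = 22−14 = 8
LF_D = LS_H = 30; LS_D = 30−7 = 23
LF_C = min(LS_D=23, LS_E=8, LS_G=31, LS_I=32, LS_J=36) = 8; LS_C = 8−6 = 2
LF_B = min(LS_D=23, LS_E=8) = 8; LS_B = 8−8 = 0
LF_A = min(LS_I=32, LS_J=36) = 32; LS_A = 32−12 = 20
Slack_I = LS_I − ES_I = 32 − 12 = 20

20 weeks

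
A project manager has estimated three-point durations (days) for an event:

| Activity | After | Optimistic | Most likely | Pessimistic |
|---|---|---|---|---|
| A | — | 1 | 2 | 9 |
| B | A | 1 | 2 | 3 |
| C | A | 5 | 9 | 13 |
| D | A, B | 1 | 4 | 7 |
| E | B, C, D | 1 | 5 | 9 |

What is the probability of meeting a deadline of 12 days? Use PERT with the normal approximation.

0.015

te_A = (1 + 4·2 + 9)/6 = 18/6 = 3; σ²_A = ((9−1)/6)² = 1.778
te_B = (1 + 4·2 + 3)/6 = 12/6 = 2; σ²_B = ((3−1)/6)² = 0.111
te_C = (5 + 4·9 + 13)/6 = 54/6 = 9; σ²_C = ((13−5)/6)² = 1.778
te_D = (1 + 4·4 + 7)/6 = 24/6 = 4; σ²_D = ((7−1)/6)² = 1.000
te_E = (1 + 4·5 + 9)/6 = 30/6 = 5; σ²_E = ((9−1)/6)² = 1.778

Forward pass:
ES_A = 0; EF_A = 3
ES_B = 3; EF_B = 3+2 = 5
ES_C = 3; EF_C = 3+9 = 12
ES_D = max(EF_A=3, EF_B=5) = 5; EF_D = 5+4 = 9
ES_E = max(EF_B=5, EF_C=12, EF_D=9) = 12; EF_E = 12+5 = 17
Expected project duration μ = 17 days. Critical path: A → C → E.

Variance along critical path = 1.778 + 1.778 + 1.778 = 5.333; σ = √5.333 = 2.309 days.
Z = (12 − 17) / 2.309 = -2.165
P(T ≤ 12) = Φ(-2.165) ≈ 0.015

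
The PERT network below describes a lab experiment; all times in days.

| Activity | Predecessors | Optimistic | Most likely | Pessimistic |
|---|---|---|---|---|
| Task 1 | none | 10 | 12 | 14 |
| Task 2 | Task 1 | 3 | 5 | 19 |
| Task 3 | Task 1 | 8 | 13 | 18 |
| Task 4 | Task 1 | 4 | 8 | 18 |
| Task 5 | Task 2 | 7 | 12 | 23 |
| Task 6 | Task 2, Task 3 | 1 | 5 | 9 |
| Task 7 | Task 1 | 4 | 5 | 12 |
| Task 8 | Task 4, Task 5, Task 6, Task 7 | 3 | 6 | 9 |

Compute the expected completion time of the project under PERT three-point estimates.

te_Task 1 = (10 + 4·12 + 14)/6 = 72/6 = 12
te_Task 2 = (3 + 4·5 + 19)/6 = 42/6 = 7
te_Task 3 = (8 + 4·13 + 18)/6 = 78/6 = 13
te_Task 4 = (4 + 4·8 + 18)/6 = 54/6 = 9
te_Task 5 = (7 + 4·12 + 23)/6 = 78/6 = 13
te_Task 6 = (1 + 4·5 + 9)/6 = 30/6 = 5
te_Task 7 = (4 + 4·5 + 12)/6 = 36/6 = 6
te_Task 8 = (3 + 4·6 + 9)/6 = 36/6 = 6

Forward pass:
ES_Task 1 = 0; EF_Task 1 = 12
ES_Task 2 = 12; EF_Task 2 = 12+7 = 19
ES_Task 3 = 12; EF_Task 3 = 12+13 = 25
ES_Task 4 = 12; EF_Task 4 = 12+9 = 21
ES_Task 5 = 19; EF_Task 5 = 19+13 = 32
ES_Task 6 = max(EF_Task 2=19, EF_Task 3=25) = 25; EF_Task 6 = 25+5 = 30
ES_Task 7 = 12; EF_Task 7 = 12+6 = 18
ES_Task 8 = max(EF_Task 4=21, EF_Task 5=32, EF_Task 6=30, EF_Task 7=18) = 32; EF_Task 8 = 32+6 = 38
Expected project duration μ = 38 days. Critical path: Task 1 → Task 2 → Task 5 → Task 8.

38 days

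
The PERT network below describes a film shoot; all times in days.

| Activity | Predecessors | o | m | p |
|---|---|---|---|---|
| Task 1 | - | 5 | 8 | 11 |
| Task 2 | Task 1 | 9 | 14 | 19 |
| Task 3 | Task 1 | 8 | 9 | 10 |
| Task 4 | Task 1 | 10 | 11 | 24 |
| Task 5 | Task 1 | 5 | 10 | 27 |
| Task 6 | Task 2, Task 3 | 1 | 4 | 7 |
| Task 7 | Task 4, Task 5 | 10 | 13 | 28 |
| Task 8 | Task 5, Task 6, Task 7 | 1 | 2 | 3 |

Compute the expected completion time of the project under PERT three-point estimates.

38 days

te_Task 1 = (5 + 4·8 + 11)/6 = 48/6 = 8
te_Task 2 = (9 + 4·14 + 19)/6 = 84/6 = 14
te_Task 3 = (8 + 4·9 + 10)/6 = 54/6 = 9
te_Task 4 = (10 + 4·11 + 24)/6 = 78/6 = 13
te_Task 5 = (5 + 4·10 + 27)/6 = 72/6 = 12
te_Task 6 = (1 + 4·4 + 7)/6 = 24/6 = 4
te_Task 7 = (10 + 4·13 + 28)/6 = 90/6 = 15
te_Task 8 = (1 + 4·2 + 3)/6 = 12/6 = 2

Forward pass:
ES_Task 1 = 0; EF_Task 1 = 8
ES_Task 2 = 8; EF_Task 2 = 8+14 = 22
ES_Task 3 = 8; EF_Task 3 = 8+9 = 17
ES_Task 4 = 8; EF_Task 4 = 8+13 = 21
ES_Task 5 = 8; EF_Task 5 = 8+12 = 20
ES_Task 6 = max(EF_Task 2=22, EF_Task 3=17) = 22; EF_Task 6 = 22+4 = 26
ES_Task 7 = max(EF_Task 4=21, EF_Task 5=20) = 21; EF_Task 7 = 21+15 = 36
ES_Task 8 = max(EF_Task 5=20, EF_Task 6=26, EF_Task 7=36) = 36; EF_Task 8 = 36+2 = 38
Expected project duration μ = 38 days. Critical path: Task 1 → Task 4 → Task 7 → Task 8.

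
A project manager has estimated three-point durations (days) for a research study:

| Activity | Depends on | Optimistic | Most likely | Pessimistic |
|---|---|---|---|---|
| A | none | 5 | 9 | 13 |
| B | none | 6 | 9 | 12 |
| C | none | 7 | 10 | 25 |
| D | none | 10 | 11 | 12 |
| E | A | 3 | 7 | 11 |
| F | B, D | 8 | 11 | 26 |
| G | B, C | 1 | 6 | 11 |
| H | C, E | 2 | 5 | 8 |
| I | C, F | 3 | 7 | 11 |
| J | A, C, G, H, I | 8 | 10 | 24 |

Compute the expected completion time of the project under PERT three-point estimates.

te_A = (5 + 4·9 + 13)/6 = 54/6 = 9
te_B = (6 + 4·9 + 12)/6 = 54/6 = 9
te_C = (7 + 4·10 + 25)/6 = 72/6 = 12
te_D = (10 + 4·11 + 12)/6 = 66/6 = 11
te_E = (3 + 4·7 + 11)/6 = 42/6 = 7
te_F = (8 + 4·11 + 26)/6 = 78/6 = 13
te_G = (1 + 4·6 + 11)/6 = 36/6 = 6
te_H = (2 + 4·5 + 8)/6 = 30/6 = 5
te_I = (3 + 4·7 + 11)/6 = 42/6 = 7
te_J = (8 + 4·10 + 24)/6 = 72/6 = 12

Forward pass:
ES_A = 0; EF_A = 9
ES_B = 0; EF_B = 9
ES_C = 0; EF_C = 12
ES_D = 0; EF_D = 11
ES_E = 9; EF_E = 9+7 = 16
ES_F = max(EF_B=9, EF_D=11) = 11; EF_F = 11+13 = 24
ES_G = max(EF_B=9, EF_C=12) = 12; EF_G = 12+6 = 18
ES_H = max(EF_C=12, EF_E=16) = 16; EF_H = 16+5 = 21
ES_I = max(EF_C=12, EF_F=24) = 24; EF_I = 24+7 = 31
ES_J = max(EF_A=9, EF_C=12, EF_G=18, EF_H=21, EF_I=31) = 31; EF_J = 31+12 = 43
Expected project duration μ = 43 days. Critical path: D → F → I → J.

43 days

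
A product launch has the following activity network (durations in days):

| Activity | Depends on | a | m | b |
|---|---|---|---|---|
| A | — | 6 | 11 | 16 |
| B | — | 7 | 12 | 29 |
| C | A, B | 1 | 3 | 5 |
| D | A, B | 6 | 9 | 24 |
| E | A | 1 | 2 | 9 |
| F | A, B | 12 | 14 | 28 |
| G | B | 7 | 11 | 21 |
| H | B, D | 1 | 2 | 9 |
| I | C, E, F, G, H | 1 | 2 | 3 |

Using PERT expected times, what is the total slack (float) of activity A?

3 days

te_A = (6 + 4·11 + 16)/6 = 66/6 = 11
te_B = (7 + 4·12 + 29)/6 = 84/6 = 14
te_C = (1 + 4·3 + 5)/6 = 18/6 = 3
te_D = (6 + 4·9 + 24)/6 = 66/6 = 11
te_E = (1 + 4·2 + 9)/6 = 18/6 = 3
te_F = (12 + 4·14 + 28)/6 = 96/6 = 16
te_G = (7 + 4·11 + 21)/6 = 72/6 = 12
te_H = (1 + 4·2 + 9)/6 = 18/6 = 3
te_I = (1 + 4·2 + 3)/6 = 12/6 = 2

Forward pass:
ES_A = 0; EF_A = 11
ES_B = 0; EF_B = 14
ES_C = max(EF_A=11, EF_B=14) = 14; EF_C = 14+3 = 17
ES_D = max(EF_A=11, EF_B=14) = 14; EF_D = 14+11 = 25
ES_E = 11; EF_E = 11+3 = 14
ES_F = max(EF_A=11, EF_B=14) = 14; EF_F = 14+16 = 30
ES_G = 14; EF_G = 14+12 = 26
ES_H = max(EF_B=14, EF_D=25) = 25; EF_H = 25+3 = 28
ES_I = max(EF_C=17, EF_E=14, EF_F=30, EF_G=26, EF_H=28) = 30; EF_I = 30+2 = 32
Expected project duration μ = 32 days. Critical path: B → F → I.

Backward pass:
LF_I = 32; LS_I = 32−2 = 30
LF_H = LS_I = 30; LS_H = 30−3 = 27
LF_G = LS_I = 30; LS_G = 30−12 = 18
LF_F = LS_I = 30; LS_F = 30−16 = 14
LF_E = LS_I = 30; LS_E = 30−3 = 27
LF_D = LS_H = 27; LS_D = 27−11 = 16
LF_C = LS_I = 30; LS_C = 30−3 = 27
LF_B = min(LS_C=27, LS_D=16, LS_F=14, LS_G=18, LS_H=27) = 14; LS_B = 14−14 = 0
LF_A = min(LS_C=27, LS_D=16, LS_E=27, LS_F=14) = 14; LS_A = 14−11 = 3
Slack_A = LS_A − ES_A = 3 − 0 = 3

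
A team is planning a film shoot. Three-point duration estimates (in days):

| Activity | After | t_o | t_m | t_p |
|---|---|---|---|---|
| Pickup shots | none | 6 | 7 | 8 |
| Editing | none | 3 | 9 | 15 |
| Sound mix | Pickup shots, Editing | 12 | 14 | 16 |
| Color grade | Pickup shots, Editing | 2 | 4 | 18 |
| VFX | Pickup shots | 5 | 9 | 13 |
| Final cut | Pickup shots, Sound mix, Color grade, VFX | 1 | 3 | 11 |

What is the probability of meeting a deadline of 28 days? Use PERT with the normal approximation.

0.645

te_Pickup shots = (6 + 4·7 + 8)/6 = 42/6 = 7; σ²_Pickup shots = ((8−6)/6)² = 0.111
te_Editing = (3 + 4·9 + 15)/6 = 54/6 = 9; σ²_Editing = ((15−3)/6)² = 4.000
te_Sound mix = (12 + 4·14 + 16)/6 = 84/6 = 14; σ²_Sound mix = ((16−12)/6)² = 0.444
te_Color grade = (2 + 4·4 + 18)/6 = 36/6 = 6; σ²_Color grade = ((18−2)/6)² = 7.111
te_VFX = (5 + 4·9 + 13)/6 = 54/6 = 9; σ²_VFX = ((13−5)/6)² = 1.778
te_Final cut = (1 + 4·3 + 11)/6 = 24/6 = 4; σ²_Final cut = ((11−1)/6)² = 2.778

Forward pass:
ES_Pickup shots = 0; EF_Pickup shots = 7
ES_Editing = 0; EF_Editing = 9
ES_Sound mix = max(EF_Pickup shots=7, EF_Editing=9) = 9; EF_Sound mix = 9+14 = 23
ES_Color grade = max(EF_Pickup shots=7, EF_Editing=9) = 9; EF_Color grade = 9+6 = 15
ES_VFX = 7; EF_VFX = 7+9 = 16
ES_Final cut = max(EF_Pickup shots=7, EF_Sound mix=23, EF_Color grade=15, EF_VFX=16) = 23; EF_Final cut = 23+4 = 27
Expected project duration μ = 27 days. Critical path: Editing → Sound mix → Final cut.

Variance along critical path = 4.000 + 0.444 + 2.778 = 7.222; σ = √7.222 = 2.687 days.
Z = (28 − 27) / 2.687 = 0.372
P(T ≤ 28) = Φ(0.372) ≈ 0.645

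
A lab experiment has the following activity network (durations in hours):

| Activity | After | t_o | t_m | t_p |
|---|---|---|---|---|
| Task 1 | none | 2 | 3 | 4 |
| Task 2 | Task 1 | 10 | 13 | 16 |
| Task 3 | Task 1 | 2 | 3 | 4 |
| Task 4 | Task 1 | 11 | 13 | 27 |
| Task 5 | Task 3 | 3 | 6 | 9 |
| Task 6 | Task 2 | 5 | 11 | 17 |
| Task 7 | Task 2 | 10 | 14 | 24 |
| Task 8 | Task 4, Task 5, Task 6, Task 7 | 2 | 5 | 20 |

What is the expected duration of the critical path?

38 hours

te_Task 1 = (2 + 4·3 + 4)/6 = 18/6 = 3
te_Task 2 = (10 + 4·13 + 16)/6 = 78/6 = 13
te_Task 3 = (2 + 4·3 + 4)/6 = 18/6 = 3
te_Task 4 = (11 + 4·13 + 27)/6 = 90/6 = 15
te_Task 5 = (3 + 4·6 + 9)/6 = 36/6 = 6
te_Task 6 = (5 + 4·11 + 17)/6 = 66/6 = 11
te_Task 7 = (10 + 4·14 + 24)/6 = 90/6 = 15
te_Task 8 = (2 + 4·5 + 20)/6 = 42/6 = 7

Forward pass:
ES_Task 1 = 0; EF_Task 1 = 3
ES_Task 2 = 3; EF_Task 2 = 3+13 = 16
ES_Task 3 = 3; EF_Task 3 = 3+3 = 6
ES_Task 4 = 3; EF_Task 4 = 3+15 = 18
ES_Task 5 = 6; EF_Task 5 = 6+6 = 12
ES_Task 6 = 16; EF_Task 6 = 16+11 = 27
ES_Task 7 = 16; EF_Task 7 = 16+15 = 31
ES_Task 8 = max(EF_Task 4=18, EF_Task 5=12, EF_Task 6=27, EF_Task 7=31) = 31; EF_Task 8 = 31+7 = 38
Expected project duration μ = 38 hours. Critical path: Task 1 → Task 2 → Task 7 → Task 8.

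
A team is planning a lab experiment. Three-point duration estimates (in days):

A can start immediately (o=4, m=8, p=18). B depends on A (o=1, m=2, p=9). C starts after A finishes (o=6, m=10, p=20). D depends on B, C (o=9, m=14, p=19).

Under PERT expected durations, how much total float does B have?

8 days

te_A = (4 + 4·8 + 18)/6 = 54/6 = 9
te_B = (1 + 4·2 + 9)/6 = 18/6 = 3
te_C = (6 + 4·10 + 20)/6 = 66/6 = 11
te_D = (9 + 4·14 + 19)/6 = 84/6 = 14

Forward pass:
ES_A = 0; EF_A = 9
ES_B = 9; EF_B = 9+3 = 12
ES_C = 9; EF_C = 9+11 = 20
ES_D = max(EF_B=12, EF_C=20) = 20; EF_D = 20+14 = 34
Expected project duration μ = 34 days. Critical path: A → C → D.

Backward pass:
LF_D = 34; LS_D = 34−14 = 20
LF_C = LS_D = 20; LS_C = 20−11 = 9
LF_B = LS_D = 20; LS_B = 20−3 = 17
LF_A = min(LS_B=17, LS_C=9) = 9; LS_A = 9−9 = 0
Slack_B = LS_B − ES_B = 17 − 9 = 8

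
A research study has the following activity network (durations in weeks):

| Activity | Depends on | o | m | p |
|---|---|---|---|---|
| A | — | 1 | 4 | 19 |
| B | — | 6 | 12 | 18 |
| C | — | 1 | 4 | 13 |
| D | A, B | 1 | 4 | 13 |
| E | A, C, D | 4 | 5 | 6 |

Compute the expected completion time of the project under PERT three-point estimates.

te_A = (1 + 4·4 + 19)/6 = 36/6 = 6
te_B = (6 + 4·12 + 18)/6 = 72/6 = 12
te_C = (1 + 4·4 + 13)/6 = 30/6 = 5
te_D = (1 + 4·4 + 13)/6 = 30/6 = 5
te_E = (4 + 4·5 + 6)/6 = 30/6 = 5

Forward pass:
ES_A = 0; EF_A = 6
ES_B = 0; EF_B = 12
ES_C = 0; EF_C = 5
ES_D = max(EF_A=6, EF_B=12) = 12; EF_D = 12+5 = 17
ES_E = max(EF_A=6, EF_C=5, EF_D=17) = 17; EF_E = 17+5 = 22
Expected project duration μ = 22 weeks. Critical path: B → D → E.

22 weeks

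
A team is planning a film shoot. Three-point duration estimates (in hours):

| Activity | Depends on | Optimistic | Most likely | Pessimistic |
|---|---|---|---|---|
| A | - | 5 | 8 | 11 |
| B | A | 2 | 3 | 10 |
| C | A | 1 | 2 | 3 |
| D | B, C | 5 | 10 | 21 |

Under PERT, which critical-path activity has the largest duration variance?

D

te_A = (5 + 4·8 + 11)/6 = 48/6 = 8; σ²_A = ((11−5)/6)² = 1.000
te_B = (2 + 4·3 + 10)/6 = 24/6 = 4; σ²_B = ((10−2)/6)² = 1.778
te_C = (1 + 4·2 + 3)/6 = 12/6 = 2; σ²_C = ((3−1)/6)² = 0.111
te_D = (5 + 4·10 + 21)/6 = 66/6 = 11; σ²_D = ((21−5)/6)² = 7.111

Forward pass:
ES_A = 0; EF_A = 8
ES_B = 8; EF_B = 8+4 = 12
ES_C = 8; EF_C = 8+2 = 10
ES_D = max(EF_B=12, EF_C=10) = 12; EF_D = 12+11 = 23
Expected project duration μ = 23 hours. Critical path: A → B → D.

Variances on critical path: σ²_A=1.000, σ²_B=1.778, σ²_D=7.111.
Largest is σ²_D = 7.111.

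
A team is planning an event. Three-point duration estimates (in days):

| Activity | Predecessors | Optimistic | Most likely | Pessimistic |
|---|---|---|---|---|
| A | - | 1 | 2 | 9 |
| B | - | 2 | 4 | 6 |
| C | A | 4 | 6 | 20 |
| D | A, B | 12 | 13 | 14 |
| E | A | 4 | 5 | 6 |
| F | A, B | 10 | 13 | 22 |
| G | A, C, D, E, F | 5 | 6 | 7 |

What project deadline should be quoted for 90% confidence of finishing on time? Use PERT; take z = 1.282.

26.7 days

te_A = (1 + 4·2 + 9)/6 = 18/6 = 3; σ²_A = ((9−1)/6)² = 1.778
te_B = (2 + 4·4 + 6)/6 = 24/6 = 4; σ²_B = ((6−2)/6)² = 0.444
te_C = (4 + 4·6 + 20)/6 = 48/6 = 8; σ²_C = ((20−4)/6)² = 7.111
te_D = (12 + 4·13 + 14)/6 = 78/6 = 13; σ²_D = ((14−12)/6)² = 0.111
te_E = (4 + 4·5 + 6)/6 = 30/6 = 5; σ²_E = ((6−4)/6)² = 0.111
te_F = (10 + 4·13 + 22)/6 = 84/6 = 14; σ²_F = ((22−10)/6)² = 4.000
te_G = (5 + 4·6 + 7)/6 = 36/6 = 6; σ²_G = ((7−5)/6)² = 0.111

Forward pass:
ES_A = 0; EF_A = 3
ES_B = 0; EF_B = 4
ES_C = 3; EF_C = 3+8 = 11
ES_D = max(EF_A=3, EF_B=4) = 4; EF_D = 4+13 = 17
ES_E = 3; EF_E = 3+5 = 8
ES_F = max(EF_A=3, EF_B=4) = 4; EF_F = 4+14 = 18
ES_G = max(EF_A=3, EF_C=11, EF_D=17, EF_E=8, EF_F=18) = 18; EF_G = 18+6 = 24
Expected project duration μ = 24 days. Critical path: B → F → G.

Variance along critical path = 0.444 + 4.000 + 0.111 = 4.556; σ = 2.134 days.
D = μ + z·σ = 24 + 1.282·2.134 = 26.7 days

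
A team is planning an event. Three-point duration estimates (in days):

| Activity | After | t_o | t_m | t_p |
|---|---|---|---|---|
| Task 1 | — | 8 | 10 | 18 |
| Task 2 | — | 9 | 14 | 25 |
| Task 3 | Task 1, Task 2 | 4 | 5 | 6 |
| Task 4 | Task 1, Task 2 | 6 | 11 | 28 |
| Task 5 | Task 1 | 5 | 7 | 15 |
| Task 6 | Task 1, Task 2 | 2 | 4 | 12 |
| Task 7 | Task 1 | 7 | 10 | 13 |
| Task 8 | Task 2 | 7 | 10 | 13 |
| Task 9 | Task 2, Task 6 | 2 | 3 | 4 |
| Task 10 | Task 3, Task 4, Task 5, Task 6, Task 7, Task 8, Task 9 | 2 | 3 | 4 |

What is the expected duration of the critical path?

te_Task 1 = (8 + 4·10 + 18)/6 = 66/6 = 11
te_Task 2 = (9 + 4·14 + 25)/6 = 90/6 = 15
te_Task 3 = (4 + 4·5 + 6)/6 = 30/6 = 5
te_Task 4 = (6 + 4·11 + 28)/6 = 78/6 = 13
te_Task 5 = (5 + 4·7 + 15)/6 = 48/6 = 8
te_Task 6 = (2 + 4·4 + 12)/6 = 30/6 = 5
te_Task 7 = (7 + 4·10 + 13)/6 = 60/6 = 10
te_Task 8 = (7 + 4·10 + 13)/6 = 60/6 = 10
te_Task 9 = (2 + 4·3 + 4)/6 = 18/6 = 3
te_Task 10 = (2 + 4·3 + 4)/6 = 18/6 = 3

Forward pass:
ES_Task 1 = 0; EF_Task 1 = 11
ES_Task 2 = 0; EF_Task 2 = 15
ES_Task 3 = max(EF_Task 1=11, EF_Task 2=15) = 15; EF_Task 3 = 15+5 = 20
ES_Task 4 = max(EF_Task 1=11, EF_Task 2=15) = 15; EF_Task 4 = 15+13 = 28
ES_Task 5 = 11; EF_Task 5 = 11+8 = 19
ES_Task 6 = max(EF_Task 1=11, EF_Task 2=15) = 15; EF_Task 6 = 15+5 = 20
ES_Task 7 = 11; EF_Task 7 = 11+10 = 21
ES_Task 8 = 15; EF_Task 8 = 15+10 = 25
ES_Task 9 = max(EF_Task 2=15, EF_Task 6=20) = 20; EF_Task 9 = 20+3 = 23
ES_Task 10 = max(EF_Task 3=20, EF_Task 4=28, EF_Task 5=19, EF_Task 6=20, EF_Task 7=21, EF_Task 8=25, EF_Task 9=23) = 28; EF_Task 10 = 28+3 = 31
Expected project duration μ = 31 days. Critical path: Task 2 → Task 4 → Task 10.

31 days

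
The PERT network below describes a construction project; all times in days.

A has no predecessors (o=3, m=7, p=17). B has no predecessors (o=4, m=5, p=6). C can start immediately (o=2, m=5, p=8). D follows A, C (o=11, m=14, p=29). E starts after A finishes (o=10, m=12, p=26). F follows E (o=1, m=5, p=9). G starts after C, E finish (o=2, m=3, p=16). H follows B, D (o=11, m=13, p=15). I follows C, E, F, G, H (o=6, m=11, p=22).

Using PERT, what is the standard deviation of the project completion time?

te_A = (3 + 4·7 + 17)/6 = 48/6 = 8; σ²_A = ((17−3)/6)² = 5.444
te_B = (4 + 4·5 + 6)/6 = 30/6 = 5; σ²_B = ((6−4)/6)² = 0.111
te_C = (2 + 4·5 + 8)/6 = 30/6 = 5; σ²_C = ((8−2)/6)² = 1.000
te_D = (11 + 4·14 + 29)/6 = 96/6 = 16; σ²_D = ((29−11)/6)² = 9.000
te_E = (10 + 4·12 + 26)/6 = 84/6 = 14; σ²_E = ((26−10)/6)² = 7.111
te_F = (1 + 4·5 + 9)/6 = 30/6 = 5; σ²_F = ((9−1)/6)² = 1.778
te_G = (2 + 4·3 + 16)/6 = 30/6 = 5; σ²_G = ((16−2)/6)² = 5.444
te_H = (11 + 4·13 + 15)/6 = 78/6 = 13; σ²_H = ((15−11)/6)² = 0.444
te_I = (6 + 4·11 + 22)/6 = 72/6 = 12; σ²_I = ((22−6)/6)² = 7.111

Forward pass:
ES_A = 0; EF_A = 8
ES_B = 0; EF_B = 5
ES_C = 0; EF_C = 5
ES_D = max(EF_A=8, EF_C=5) = 8; EF_D = 8+16 = 24
ES_E = 8; EF_E = 8+14 = 22
ES_F = 22; EF_F = 22+5 = 27
ES_G = max(EF_C=5, EF_E=22) = 22; EF_G = 22+5 = 27
ES_H = max(EF_B=5, EF_D=24) = 24; EF_H = 24+13 = 37
ES_I = max(EF_C=5, EF_E=22, EF_F=27, EF_G=27, EF_H=37) = 37; EF_I = 37+12 = 49
Expected project duration μ = 49 days. Critical path: A → D → H → I.

Variance along critical path = 5.444 + 9.000 + 0.444 + 7.111 = 22.000
σ = √22.000 = 4.690 days

4.69 days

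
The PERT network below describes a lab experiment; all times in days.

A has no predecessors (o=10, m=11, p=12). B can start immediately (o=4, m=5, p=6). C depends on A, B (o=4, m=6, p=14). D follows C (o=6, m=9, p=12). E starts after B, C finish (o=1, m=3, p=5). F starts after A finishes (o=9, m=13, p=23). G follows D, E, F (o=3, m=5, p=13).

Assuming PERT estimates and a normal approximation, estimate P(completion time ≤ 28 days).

te_A = (10 + 4·11 + 12)/6 = 66/6 = 11; σ²_A = ((12−10)/6)² = 0.111
te_B = (4 + 4·5 + 6)/6 = 30/6 = 5; σ²_B = ((6−4)/6)² = 0.111
te_C = (4 + 4·6 + 14)/6 = 42/6 = 7; σ²_C = ((14−4)/6)² = 2.778
te_D = (6 + 4·9 + 12)/6 = 54/6 = 9; σ²_D = ((12−6)/6)² = 1.000
te_E = (1 + 4·3 + 5)/6 = 18/6 = 3; σ²_E = ((5−1)/6)² = 0.444
te_F = (9 + 4·13 + 23)/6 = 84/6 = 14; σ²_F = ((23−9)/6)² = 5.444
te_G = (3 + 4·5 + 13)/6 = 36/6 = 6; σ²_G = ((13−3)/6)² = 2.778

Forward pass:
ES_A = 0; EF_A = 11
ES_B = 0; EF_B = 5
ES_C = max(EF_A=11, EF_B=5) = 11; EF_C = 11+7 = 18
ES_D = 18; EF_D = 18+9 = 27
ES_E = max(EF_B=5, EF_C=18) = 18; EF_E = 18+3 = 21
ES_F = 11; EF_F = 11+14 = 25
ES_G = max(EF_D=27, EF_E=21, EF_F=25) = 27; EF_G = 27+6 = 33
Expected project duration μ = 33 days. Critical path: A → C → D → G.

Variance along critical path = 0.111 + 2.778 + 1.000 + 2.778 = 6.667; σ = √6.667 = 2.582 days.
Z = (28 − 33) / 2.582 = -1.936
P(T ≤ 28) = Φ(-1.936) ≈ 0.026

0.026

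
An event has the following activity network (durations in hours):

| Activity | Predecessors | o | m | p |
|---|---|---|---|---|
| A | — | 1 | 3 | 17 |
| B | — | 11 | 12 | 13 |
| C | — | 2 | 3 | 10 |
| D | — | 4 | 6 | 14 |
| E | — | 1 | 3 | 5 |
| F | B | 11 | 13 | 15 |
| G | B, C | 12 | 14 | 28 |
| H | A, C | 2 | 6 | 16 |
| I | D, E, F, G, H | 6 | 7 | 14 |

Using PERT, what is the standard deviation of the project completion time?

te_A = (1 + 4·3 + 17)/6 = 30/6 = 5; σ²_A = ((17−1)/6)² = 7.111
te_B = (11 + 4·12 + 13)/6 = 72/6 = 12; σ²_B = ((13−11)/6)² = 0.111
te_C = (2 + 4·3 + 10)/6 = 24/6 = 4; σ²_C = ((10−2)/6)² = 1.778
te_D = (4 + 4·6 + 14)/6 = 42/6 = 7; σ²_D = ((14−4)/6)² = 2.778
te_E = (1 + 4·3 + 5)/6 = 18/6 = 3; σ²_E = ((5−1)/6)² = 0.444
te_F = (11 + 4·13 + 15)/6 = 78/6 = 13; σ²_F = ((15−11)/6)² = 0.444
te_G = (12 + 4·14 + 28)/6 = 96/6 = 16; σ²_G = ((28−12)/6)² = 7.111
te_H = (2 + 4·6 + 16)/6 = 42/6 = 7; σ²_H = ((16−2)/6)² = 5.444
te_I = (6 + 4·7 + 14)/6 = 48/6 = 8; σ²_I = ((14−6)/6)² = 1.778

Forward pass:
ES_A = 0; EF_A = 5
ES_B = 0; EF_B = 12
ES_C = 0; EF_C = 4
ES_D = 0; EF_D = 7
ES_E = 0; EF_E = 3
ES_F = 12; EF_F = 12+13 = 25
ES_G = max(EF_B=12, EF_C=4) = 12; EF_G = 12+16 = 28
ES_H = max(EF_A=5, EF_C=4) = 5; EF_H = 5+7 = 12
ES_I = max(EF_D=7, EF_E=3, EF_F=25, EF_G=28, EF_H=12) = 28; EF_I = 28+8 = 36
Expected project duration μ = 36 hours. Critical path: B → G → I.

Variance along critical path = 0.111 + 7.111 + 1.778 = 9.000
σ = √9.000 = 3.000 hours

3.00 hours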